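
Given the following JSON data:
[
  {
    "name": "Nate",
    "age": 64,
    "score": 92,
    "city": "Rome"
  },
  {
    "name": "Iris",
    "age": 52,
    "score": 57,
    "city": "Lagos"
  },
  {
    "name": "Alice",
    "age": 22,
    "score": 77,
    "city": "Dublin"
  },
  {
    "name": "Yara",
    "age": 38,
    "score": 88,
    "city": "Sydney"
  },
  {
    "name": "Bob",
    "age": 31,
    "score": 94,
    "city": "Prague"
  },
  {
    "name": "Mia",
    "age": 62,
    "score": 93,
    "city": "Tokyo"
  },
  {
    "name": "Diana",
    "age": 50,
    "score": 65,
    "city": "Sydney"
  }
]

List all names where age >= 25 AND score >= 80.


Checking both conditions:
  Nate (age=64, score=92) -> YES
  Iris (age=52, score=57) -> no
  Alice (age=22, score=77) -> no
  Yara (age=38, score=88) -> YES
  Bob (age=31, score=94) -> YES
  Mia (age=62, score=93) -> YES
  Diana (age=50, score=65) -> no


ANSWER: Nate, Yara, Bob, Mia


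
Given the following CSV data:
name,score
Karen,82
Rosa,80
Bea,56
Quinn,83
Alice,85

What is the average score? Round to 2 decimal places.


Scores: 82, 80, 56, 83, 85
Sum = 386
Count = 5
Average = 386 / 5 = 77.20

ANSWER: 77.20


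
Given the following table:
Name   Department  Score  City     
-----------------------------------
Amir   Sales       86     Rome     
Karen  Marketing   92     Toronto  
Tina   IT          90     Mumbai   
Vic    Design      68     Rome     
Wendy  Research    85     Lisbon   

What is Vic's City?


Row 4: Vic
City = Rome

ANSWER: Rome


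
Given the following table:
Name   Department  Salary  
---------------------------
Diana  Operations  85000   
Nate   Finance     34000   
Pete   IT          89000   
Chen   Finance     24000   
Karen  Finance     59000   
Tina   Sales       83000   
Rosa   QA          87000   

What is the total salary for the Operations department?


Operations department members:
  Diana: 85000
Total = 85000 = 85000

ANSWER: 85000


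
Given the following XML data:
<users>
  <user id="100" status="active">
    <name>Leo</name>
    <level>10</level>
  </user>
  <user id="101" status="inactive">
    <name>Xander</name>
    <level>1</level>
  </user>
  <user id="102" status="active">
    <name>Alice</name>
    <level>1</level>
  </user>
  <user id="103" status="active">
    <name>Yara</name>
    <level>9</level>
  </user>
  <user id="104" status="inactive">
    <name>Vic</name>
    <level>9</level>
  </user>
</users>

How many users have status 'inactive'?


Counting users with status='inactive':
  Xander (id=101) -> MATCH
  Vic (id=104) -> MATCH
Count: 2

ANSWER: 2


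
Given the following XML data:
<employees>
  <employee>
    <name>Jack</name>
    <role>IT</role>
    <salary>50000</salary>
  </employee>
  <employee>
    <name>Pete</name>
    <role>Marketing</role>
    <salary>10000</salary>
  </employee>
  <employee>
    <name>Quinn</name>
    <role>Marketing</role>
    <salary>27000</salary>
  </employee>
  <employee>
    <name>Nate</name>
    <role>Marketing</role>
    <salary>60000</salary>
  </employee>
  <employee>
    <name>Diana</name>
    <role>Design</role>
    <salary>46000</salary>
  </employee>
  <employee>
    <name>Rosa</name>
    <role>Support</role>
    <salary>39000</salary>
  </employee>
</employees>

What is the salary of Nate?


Searching for <employee> with <name>Nate</name>
Found at position 4
<salary>60000</salary>

ANSWER: 60000


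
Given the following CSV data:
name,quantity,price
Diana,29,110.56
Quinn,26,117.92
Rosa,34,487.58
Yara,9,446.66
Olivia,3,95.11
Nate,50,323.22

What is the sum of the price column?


Values in 'price' column:
  Row 1: 110.56
  Row 2: 117.92
  Row 3: 487.58
  Row 4: 446.66
  Row 5: 95.11
  Row 6: 323.22
Sum = 110.56 + 117.92 + 487.58 + 446.66 + 95.11 + 323.22 = 1581.05

ANSWER: 1581.05


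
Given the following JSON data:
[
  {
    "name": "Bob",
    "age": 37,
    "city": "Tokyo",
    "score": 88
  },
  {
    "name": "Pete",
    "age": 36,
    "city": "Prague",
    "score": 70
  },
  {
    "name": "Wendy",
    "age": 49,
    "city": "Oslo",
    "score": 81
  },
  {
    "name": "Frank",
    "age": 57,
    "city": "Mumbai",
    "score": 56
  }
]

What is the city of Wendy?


Looking up record where name = Wendy
Record index: 2
Field 'city' = Oslo

ANSWER: Oslo


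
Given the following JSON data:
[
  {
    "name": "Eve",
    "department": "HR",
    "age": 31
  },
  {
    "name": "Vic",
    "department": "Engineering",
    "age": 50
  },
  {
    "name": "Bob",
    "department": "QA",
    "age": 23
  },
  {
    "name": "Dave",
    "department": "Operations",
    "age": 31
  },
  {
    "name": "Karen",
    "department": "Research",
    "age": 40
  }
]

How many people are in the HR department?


Scanning records for department = HR
  Record 0: Eve
Count: 1

ANSWER: 1


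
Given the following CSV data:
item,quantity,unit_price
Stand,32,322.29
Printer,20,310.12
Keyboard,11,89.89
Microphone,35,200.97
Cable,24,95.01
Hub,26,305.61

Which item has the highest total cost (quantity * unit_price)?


Computing row totals:
  Stand: 10313.28
  Printer: 6202.4
  Keyboard: 988.79
  Microphone: 7033.95
  Cable: 2280.24
  Hub: 7945.86
Maximum: Stand (10313.28)

ANSWER: Stand


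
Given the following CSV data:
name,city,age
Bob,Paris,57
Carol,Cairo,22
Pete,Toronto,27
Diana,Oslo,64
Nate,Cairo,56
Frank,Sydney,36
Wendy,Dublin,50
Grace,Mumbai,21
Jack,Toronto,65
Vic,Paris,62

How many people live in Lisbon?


Scanning city column for 'Lisbon':
Total matches: 0

ANSWER: 0


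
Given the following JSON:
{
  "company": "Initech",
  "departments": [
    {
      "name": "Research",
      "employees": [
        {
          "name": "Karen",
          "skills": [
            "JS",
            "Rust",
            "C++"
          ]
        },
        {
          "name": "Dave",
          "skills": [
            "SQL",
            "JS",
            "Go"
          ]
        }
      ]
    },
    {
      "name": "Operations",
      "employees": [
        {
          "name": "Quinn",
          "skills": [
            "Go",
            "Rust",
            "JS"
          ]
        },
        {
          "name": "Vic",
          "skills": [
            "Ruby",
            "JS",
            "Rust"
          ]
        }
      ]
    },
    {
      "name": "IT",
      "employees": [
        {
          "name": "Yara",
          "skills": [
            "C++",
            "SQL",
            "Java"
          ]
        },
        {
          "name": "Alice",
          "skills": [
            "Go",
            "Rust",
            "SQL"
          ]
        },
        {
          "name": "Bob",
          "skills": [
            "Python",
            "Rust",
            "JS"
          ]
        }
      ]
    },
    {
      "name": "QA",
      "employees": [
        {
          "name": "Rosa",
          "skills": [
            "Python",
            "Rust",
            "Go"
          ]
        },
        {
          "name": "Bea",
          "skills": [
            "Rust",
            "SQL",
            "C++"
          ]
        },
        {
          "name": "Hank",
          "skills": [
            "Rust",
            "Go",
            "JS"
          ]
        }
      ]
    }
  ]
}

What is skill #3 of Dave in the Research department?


Path: departments[0].employees[1].skills[2]
Value: Go

ANSWER: Go


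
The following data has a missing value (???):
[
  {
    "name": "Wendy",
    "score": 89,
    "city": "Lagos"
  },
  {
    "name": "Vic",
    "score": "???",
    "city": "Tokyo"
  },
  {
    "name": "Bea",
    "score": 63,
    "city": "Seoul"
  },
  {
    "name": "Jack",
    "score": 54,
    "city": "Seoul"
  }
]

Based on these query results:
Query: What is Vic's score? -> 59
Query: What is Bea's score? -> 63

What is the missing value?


The missing value is Vic's score
From query: Vic's score = 59

ANSWER: 59


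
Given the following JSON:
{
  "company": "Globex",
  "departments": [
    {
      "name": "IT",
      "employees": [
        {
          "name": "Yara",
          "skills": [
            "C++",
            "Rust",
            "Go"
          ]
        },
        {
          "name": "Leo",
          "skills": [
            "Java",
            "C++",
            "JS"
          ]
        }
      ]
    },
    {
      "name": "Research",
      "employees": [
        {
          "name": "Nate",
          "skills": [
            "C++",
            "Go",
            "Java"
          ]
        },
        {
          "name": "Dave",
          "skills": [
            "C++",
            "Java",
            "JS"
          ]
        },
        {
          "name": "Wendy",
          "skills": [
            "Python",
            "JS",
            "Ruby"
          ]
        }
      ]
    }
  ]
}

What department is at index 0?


Path: departments[0].name
Value: IT

ANSWER: IT


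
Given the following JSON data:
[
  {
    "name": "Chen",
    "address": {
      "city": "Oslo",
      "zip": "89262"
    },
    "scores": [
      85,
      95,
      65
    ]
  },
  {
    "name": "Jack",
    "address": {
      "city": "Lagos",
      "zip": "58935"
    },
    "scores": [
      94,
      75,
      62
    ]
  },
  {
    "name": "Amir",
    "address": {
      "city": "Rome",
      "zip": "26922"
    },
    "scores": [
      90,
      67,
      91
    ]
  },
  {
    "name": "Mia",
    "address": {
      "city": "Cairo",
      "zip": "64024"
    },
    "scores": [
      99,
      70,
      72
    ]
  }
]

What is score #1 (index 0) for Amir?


Path: records[2].scores[0]
Value: 90

ANSWER: 90


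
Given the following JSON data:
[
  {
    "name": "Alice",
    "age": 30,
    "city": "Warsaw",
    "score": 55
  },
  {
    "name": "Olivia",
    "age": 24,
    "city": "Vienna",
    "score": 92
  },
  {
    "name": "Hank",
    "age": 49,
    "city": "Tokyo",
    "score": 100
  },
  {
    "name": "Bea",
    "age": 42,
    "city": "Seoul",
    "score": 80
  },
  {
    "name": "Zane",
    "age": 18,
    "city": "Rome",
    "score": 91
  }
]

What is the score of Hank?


Looking up record where name = Hank
Record index: 2
Field 'score' = 100

ANSWER: 100


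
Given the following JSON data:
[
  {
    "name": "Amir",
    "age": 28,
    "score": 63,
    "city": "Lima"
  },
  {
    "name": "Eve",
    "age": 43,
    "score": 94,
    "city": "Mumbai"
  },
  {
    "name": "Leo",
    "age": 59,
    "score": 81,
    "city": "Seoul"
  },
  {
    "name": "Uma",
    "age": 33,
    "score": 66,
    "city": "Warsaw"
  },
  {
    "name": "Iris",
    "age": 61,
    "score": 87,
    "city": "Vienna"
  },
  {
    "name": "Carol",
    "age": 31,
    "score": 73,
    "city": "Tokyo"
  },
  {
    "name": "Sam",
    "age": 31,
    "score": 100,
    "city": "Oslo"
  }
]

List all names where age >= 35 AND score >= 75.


Checking both conditions:
  Amir (age=28, score=63) -> no
  Eve (age=43, score=94) -> YES
  Leo (age=59, score=81) -> YES
  Uma (age=33, score=66) -> no
  Iris (age=61, score=87) -> YES
  Carol (age=31, score=73) -> no
  Sam (age=31, score=100) -> no


ANSWER: Eve, Leo, Iris


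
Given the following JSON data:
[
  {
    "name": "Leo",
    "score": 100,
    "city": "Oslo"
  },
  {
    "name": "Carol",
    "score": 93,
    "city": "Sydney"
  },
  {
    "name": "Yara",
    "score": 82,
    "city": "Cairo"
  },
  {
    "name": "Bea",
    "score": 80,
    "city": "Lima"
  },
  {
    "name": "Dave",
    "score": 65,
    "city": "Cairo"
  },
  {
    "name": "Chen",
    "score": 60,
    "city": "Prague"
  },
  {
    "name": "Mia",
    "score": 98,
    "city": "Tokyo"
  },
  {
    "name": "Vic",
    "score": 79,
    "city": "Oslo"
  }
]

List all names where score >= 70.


Filtering records where score >= 70:
  Leo (score=100) -> YES
  Carol (score=93) -> YES
  Yara (score=82) -> YES
  Bea (score=80) -> YES
  Dave (score=65) -> no
  Chen (score=60) -> no
  Mia (score=98) -> YES
  Vic (score=79) -> YES


ANSWER: Leo, Carol, Yara, Bea, Mia, Vic


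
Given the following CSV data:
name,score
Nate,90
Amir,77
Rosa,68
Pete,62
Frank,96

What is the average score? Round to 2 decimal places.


Scores: 90, 77, 68, 62, 96
Sum = 393
Count = 5
Average = 393 / 5 = 78.60

ANSWER: 78.60


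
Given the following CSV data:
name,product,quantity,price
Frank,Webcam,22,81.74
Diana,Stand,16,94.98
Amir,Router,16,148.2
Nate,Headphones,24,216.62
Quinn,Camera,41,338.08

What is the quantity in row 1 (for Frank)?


Row 1: Frank
Column 'quantity' = 22

ANSWER: 22


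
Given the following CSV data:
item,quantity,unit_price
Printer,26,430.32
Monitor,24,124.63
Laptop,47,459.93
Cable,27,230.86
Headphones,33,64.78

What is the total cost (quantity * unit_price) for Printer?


Row: Printer
quantity = 26
unit_price = 430.32
total = 26 * 430.32 = 11188.32

ANSWER: 11188.32


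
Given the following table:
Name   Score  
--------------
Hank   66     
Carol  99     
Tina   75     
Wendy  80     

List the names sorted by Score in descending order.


Sorting by Score (descending):
  Carol: 99
  Wendy: 80
  Tina: 75
  Hank: 66


ANSWER: Carol, Wendy, Tina, Hank


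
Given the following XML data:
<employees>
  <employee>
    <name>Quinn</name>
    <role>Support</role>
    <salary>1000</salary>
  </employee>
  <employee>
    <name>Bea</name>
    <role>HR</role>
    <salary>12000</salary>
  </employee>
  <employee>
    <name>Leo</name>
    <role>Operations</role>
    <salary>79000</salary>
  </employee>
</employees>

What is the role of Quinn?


Searching for <employee> with <name>Quinn</name>
Found at position 1
<role>Support</role>

ANSWER: Support


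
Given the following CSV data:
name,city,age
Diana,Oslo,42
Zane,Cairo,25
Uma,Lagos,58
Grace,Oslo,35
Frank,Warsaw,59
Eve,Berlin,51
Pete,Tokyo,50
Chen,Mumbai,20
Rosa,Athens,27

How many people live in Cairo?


Scanning city column for 'Cairo':
  Row 2: Zane -> MATCH
Total matches: 1

ANSWER: 1


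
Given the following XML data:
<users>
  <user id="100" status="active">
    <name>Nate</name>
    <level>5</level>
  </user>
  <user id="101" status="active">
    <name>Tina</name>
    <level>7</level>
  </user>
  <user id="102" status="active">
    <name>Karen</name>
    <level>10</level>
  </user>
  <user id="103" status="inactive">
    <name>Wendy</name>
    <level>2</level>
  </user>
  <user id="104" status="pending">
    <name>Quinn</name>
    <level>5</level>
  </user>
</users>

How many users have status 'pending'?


Counting users with status='pending':
  Quinn (id=104) -> MATCH
Count: 1

ANSWER: 1


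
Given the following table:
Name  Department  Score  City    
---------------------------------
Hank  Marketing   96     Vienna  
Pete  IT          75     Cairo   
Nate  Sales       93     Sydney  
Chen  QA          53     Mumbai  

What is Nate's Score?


Row 3: Nate
Score = 93

ANSWER: 93


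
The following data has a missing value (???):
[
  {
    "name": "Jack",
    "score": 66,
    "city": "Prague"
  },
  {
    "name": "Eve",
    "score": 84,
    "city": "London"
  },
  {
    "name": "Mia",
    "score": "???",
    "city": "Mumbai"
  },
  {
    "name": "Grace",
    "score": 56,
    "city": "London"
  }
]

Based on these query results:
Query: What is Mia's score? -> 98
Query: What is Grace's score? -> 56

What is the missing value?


The missing value is Mia's score
From query: Mia's score = 98

ANSWER: 98


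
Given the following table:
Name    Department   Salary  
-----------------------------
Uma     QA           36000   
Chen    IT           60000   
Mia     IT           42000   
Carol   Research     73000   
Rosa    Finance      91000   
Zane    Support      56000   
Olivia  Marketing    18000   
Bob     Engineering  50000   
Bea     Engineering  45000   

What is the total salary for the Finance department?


Finance department members:
  Rosa: 91000
Total = 91000 = 91000

ANSWER: 91000


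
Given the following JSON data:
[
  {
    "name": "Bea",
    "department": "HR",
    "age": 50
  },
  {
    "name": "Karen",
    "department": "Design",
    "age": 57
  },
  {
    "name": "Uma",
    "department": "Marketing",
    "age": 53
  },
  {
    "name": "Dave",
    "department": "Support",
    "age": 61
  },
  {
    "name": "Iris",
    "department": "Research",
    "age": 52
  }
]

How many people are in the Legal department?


Scanning records for department = Legal
  No matches found
Count: 0

ANSWER: 0


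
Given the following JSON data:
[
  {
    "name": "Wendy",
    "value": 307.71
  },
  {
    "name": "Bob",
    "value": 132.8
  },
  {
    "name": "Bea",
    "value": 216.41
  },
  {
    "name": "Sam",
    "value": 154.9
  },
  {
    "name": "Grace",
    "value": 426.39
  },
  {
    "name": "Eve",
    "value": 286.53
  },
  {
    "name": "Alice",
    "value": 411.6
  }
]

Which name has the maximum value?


Comparing values:
  Wendy: 307.71
  Bob: 132.8
  Bea: 216.41
  Sam: 154.9
  Grace: 426.39
  Eve: 286.53
  Alice: 411.6
Maximum: Grace (426.39)

ANSWER: Grace


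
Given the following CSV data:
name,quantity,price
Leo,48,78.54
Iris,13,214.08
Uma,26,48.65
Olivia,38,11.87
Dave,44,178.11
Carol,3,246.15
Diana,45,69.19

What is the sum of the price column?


Values in 'price' column:
  Row 1: 78.54
  Row 2: 214.08
  Row 3: 48.65
  Row 4: 11.87
  Row 5: 178.11
  Row 6: 246.15
  Row 7: 69.19
Sum = 78.54 + 214.08 + 48.65 + 11.87 + 178.11 + 246.15 + 69.19 = 846.59

ANSWER: 846.59


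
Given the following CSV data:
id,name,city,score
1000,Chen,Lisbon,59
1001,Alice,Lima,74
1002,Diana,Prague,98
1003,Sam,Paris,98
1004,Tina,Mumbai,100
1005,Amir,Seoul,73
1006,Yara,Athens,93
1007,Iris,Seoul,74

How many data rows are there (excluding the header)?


Counting rows (excluding header):
Header: id,name,city,score
Data rows: 8

ANSWER: 8


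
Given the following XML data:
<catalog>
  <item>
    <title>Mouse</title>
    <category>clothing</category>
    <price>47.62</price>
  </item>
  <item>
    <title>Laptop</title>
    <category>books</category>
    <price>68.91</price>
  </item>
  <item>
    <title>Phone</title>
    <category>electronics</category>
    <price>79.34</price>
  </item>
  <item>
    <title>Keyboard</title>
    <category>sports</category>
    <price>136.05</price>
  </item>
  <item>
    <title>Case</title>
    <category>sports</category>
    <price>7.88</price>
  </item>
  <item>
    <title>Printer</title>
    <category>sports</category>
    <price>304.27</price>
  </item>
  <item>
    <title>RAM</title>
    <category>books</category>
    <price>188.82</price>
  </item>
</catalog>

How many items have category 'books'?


Scanning <item> elements for <category>books</category>:
  Item 2: Laptop -> MATCH
  Item 7: RAM -> MATCH
Count: 2

ANSWER: 2


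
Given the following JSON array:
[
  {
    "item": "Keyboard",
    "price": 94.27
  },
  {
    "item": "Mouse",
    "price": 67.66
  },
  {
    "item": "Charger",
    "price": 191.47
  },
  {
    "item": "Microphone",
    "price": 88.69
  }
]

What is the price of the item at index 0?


Array index 0 -> Keyboard
price = 94.27

ANSWER: 94.27


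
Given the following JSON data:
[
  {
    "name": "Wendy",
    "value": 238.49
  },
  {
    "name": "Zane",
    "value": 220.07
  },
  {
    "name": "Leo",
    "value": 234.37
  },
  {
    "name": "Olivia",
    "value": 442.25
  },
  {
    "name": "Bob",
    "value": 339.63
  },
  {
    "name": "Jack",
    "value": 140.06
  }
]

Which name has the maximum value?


Comparing values:
  Wendy: 238.49
  Zane: 220.07
  Leo: 234.37
  Olivia: 442.25
  Bob: 339.63
  Jack: 140.06
Maximum: Olivia (442.25)

ANSWER: Olivia


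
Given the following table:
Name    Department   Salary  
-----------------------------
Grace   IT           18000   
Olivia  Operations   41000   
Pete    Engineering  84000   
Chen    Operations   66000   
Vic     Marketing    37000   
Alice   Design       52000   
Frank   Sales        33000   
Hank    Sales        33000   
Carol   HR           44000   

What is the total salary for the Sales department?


Sales department members:
  Frank: 33000
  Hank: 33000
Total = 33000 + 33000 = 66000

ANSWER: 66000


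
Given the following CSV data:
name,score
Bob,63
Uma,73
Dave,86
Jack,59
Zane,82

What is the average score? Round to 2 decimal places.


Scores: 63, 73, 86, 59, 82
Sum = 363
Count = 5
Average = 363 / 5 = 72.60

ANSWER: 72.60


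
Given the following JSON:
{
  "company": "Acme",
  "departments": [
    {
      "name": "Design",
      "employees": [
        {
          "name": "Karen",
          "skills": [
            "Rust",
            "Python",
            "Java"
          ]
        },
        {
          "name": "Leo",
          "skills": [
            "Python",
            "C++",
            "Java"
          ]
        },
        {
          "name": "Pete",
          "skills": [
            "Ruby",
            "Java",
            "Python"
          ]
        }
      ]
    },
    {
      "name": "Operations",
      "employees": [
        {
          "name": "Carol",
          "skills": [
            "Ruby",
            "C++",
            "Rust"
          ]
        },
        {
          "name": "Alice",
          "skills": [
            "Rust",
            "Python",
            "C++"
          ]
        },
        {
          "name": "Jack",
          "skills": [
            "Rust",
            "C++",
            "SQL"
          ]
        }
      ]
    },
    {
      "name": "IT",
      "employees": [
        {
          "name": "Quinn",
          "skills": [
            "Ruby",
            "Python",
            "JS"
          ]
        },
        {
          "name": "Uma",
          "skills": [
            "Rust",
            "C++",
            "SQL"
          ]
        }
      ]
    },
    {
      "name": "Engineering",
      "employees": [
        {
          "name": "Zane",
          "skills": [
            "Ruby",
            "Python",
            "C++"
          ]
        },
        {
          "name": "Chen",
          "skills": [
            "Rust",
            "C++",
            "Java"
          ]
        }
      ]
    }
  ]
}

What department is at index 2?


Path: departments[2].name
Value: IT

ANSWER: IT


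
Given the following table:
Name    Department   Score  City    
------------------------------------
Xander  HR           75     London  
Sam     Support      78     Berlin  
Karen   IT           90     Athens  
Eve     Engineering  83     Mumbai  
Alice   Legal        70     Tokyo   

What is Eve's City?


Row 4: Eve
City = Mumbai

ANSWER: Mumbai


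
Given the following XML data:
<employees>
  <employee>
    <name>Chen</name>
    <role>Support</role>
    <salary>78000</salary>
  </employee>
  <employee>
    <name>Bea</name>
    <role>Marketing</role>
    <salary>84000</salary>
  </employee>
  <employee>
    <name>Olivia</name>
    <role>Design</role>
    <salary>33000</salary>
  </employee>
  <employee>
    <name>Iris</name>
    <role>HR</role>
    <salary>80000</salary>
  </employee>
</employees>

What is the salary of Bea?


Searching for <employee> with <name>Bea</name>
Found at position 2
<salary>84000</salary>

ANSWER: 84000


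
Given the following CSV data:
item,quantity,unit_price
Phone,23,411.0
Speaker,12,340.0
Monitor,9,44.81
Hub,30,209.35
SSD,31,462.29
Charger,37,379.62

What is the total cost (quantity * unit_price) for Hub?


Row: Hub
quantity = 30
unit_price = 209.35
total = 30 * 209.35 = 6280.5

ANSWER: 6280.5


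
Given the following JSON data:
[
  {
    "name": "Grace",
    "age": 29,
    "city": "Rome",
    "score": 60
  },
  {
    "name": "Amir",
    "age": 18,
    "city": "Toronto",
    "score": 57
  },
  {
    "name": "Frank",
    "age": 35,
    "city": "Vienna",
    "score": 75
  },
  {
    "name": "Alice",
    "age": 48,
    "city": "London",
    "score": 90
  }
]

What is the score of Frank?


Looking up record where name = Frank
Record index: 2
Field 'score' = 75

ANSWER: 75


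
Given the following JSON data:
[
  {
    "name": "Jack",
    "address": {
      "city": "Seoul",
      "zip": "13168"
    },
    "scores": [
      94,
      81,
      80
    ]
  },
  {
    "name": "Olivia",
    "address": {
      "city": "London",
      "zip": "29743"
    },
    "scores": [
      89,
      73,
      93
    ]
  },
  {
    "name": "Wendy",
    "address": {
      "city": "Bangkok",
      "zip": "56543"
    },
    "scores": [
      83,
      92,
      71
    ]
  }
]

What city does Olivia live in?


Path: records[1].address.city
Value: London

ANSWER: London


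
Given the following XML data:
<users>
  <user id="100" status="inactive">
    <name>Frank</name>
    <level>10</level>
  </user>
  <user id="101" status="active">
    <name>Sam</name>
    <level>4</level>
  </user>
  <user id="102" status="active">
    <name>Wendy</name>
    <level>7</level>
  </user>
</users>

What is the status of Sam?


Finding user with name = Sam
user id="101" status="active"

ANSWER: active


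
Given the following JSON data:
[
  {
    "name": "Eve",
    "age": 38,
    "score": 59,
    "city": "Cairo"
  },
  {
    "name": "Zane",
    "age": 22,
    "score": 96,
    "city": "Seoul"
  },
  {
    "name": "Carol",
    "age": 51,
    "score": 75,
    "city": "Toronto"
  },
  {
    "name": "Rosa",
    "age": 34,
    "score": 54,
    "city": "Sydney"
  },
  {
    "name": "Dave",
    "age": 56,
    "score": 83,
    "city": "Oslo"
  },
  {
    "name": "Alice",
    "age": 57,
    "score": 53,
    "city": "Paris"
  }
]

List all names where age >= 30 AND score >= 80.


Checking both conditions:
  Eve (age=38, score=59) -> no
  Zane (age=22, score=96) -> no
  Carol (age=51, score=75) -> no
  Rosa (age=34, score=54) -> no
  Dave (age=56, score=83) -> YES
  Alice (age=57, score=53) -> no


ANSWER: Dave


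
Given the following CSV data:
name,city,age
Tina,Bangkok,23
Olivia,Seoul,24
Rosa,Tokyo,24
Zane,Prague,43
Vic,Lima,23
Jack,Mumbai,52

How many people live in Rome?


Scanning city column for 'Rome':
Total matches: 0

ANSWER: 0


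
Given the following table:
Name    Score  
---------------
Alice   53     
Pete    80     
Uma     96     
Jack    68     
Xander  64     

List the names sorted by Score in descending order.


Sorting by Score (descending):
  Uma: 96
  Pete: 80
  Jack: 68
  Xander: 64
  Alice: 53


ANSWER: Uma, Pete, Jack, Xander, Alice


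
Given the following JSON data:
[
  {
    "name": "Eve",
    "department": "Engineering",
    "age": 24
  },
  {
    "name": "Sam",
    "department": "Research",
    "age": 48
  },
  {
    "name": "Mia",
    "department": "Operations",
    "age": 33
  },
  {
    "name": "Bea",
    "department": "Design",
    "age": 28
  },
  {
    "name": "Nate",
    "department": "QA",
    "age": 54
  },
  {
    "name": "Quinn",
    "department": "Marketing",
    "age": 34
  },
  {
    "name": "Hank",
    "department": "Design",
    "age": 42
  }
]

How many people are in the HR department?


Scanning records for department = HR
  No matches found
Count: 0

ANSWER: 0


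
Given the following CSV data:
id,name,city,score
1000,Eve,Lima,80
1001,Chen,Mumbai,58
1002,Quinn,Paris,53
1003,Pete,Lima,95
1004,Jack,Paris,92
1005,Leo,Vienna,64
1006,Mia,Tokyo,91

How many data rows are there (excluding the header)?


Counting rows (excluding header):
Header: id,name,city,score
Data rows: 7

ANSWER: 7


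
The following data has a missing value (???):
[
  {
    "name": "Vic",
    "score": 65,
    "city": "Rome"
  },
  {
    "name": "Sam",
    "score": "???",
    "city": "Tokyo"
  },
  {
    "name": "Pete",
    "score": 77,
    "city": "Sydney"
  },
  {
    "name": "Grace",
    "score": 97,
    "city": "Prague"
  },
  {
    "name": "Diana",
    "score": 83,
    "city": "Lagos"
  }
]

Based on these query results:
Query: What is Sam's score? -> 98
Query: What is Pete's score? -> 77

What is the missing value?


The missing value is Sam's score
From query: Sam's score = 98

ANSWER: 98


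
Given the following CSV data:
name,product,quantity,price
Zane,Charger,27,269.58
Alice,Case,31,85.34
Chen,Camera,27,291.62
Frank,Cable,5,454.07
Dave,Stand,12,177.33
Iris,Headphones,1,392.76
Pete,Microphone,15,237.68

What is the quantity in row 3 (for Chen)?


Row 3: Chen
Column 'quantity' = 27

ANSWER: 27


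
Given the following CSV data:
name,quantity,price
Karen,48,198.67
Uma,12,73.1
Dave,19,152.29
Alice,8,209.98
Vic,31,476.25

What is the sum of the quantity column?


Values in 'quantity' column:
  Row 1: 48
  Row 2: 12
  Row 3: 19
  Row 4: 8
  Row 5: 31
Sum = 48 + 12 + 19 + 8 + 31 = 118

ANSWER: 118


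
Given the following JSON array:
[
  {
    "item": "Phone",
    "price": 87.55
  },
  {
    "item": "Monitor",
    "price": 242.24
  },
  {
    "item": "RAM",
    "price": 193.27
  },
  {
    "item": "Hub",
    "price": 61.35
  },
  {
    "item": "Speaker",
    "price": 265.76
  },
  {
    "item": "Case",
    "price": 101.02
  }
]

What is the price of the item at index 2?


Array index 2 -> RAM
price = 193.27

ANSWER: 193.27


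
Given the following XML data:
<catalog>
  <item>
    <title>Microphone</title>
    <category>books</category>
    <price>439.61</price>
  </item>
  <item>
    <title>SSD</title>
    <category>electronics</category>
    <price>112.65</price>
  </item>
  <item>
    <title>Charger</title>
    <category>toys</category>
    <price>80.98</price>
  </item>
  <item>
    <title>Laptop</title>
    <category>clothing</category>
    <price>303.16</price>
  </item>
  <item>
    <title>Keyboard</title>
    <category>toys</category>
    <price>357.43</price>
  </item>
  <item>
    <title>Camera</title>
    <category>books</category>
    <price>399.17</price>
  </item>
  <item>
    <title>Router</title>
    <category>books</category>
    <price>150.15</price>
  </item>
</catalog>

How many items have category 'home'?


Scanning <item> elements for <category>home</category>:
Count: 0

ANSWER: 0


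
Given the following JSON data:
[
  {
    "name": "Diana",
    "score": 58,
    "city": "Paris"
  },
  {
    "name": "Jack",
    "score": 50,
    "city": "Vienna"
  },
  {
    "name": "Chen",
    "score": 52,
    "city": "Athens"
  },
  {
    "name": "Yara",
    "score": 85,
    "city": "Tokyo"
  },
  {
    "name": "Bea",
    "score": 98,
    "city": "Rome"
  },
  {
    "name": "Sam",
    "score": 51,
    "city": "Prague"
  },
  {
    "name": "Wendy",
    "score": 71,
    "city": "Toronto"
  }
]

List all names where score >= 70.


Filtering records where score >= 70:
  Diana (score=58) -> no
  Jack (score=50) -> no
  Chen (score=52) -> no
  Yara (score=85) -> YES
  Bea (score=98) -> YES
  Sam (score=51) -> no
  Wendy (score=71) -> YES


ANSWER: Yara, Bea, Wendy


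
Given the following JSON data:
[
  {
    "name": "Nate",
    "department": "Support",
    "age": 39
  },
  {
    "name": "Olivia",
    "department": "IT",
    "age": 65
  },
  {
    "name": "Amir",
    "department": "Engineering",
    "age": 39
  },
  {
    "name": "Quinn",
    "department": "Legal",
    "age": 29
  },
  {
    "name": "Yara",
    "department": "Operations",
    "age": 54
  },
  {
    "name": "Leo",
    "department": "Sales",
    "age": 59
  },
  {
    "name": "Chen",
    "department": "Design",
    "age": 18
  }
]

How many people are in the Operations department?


Scanning records for department = Operations
  Record 4: Yara
Count: 1

ANSWER: 1


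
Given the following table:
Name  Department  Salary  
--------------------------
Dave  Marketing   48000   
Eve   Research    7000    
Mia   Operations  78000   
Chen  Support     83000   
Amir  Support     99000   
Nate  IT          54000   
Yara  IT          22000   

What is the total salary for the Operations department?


Operations department members:
  Mia: 78000
Total = 78000 = 78000

ANSWER: 78000


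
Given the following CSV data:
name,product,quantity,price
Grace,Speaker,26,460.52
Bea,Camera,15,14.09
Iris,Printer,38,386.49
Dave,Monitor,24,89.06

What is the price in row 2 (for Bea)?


Row 2: Bea
Column 'price' = 14.09

ANSWER: 14.09


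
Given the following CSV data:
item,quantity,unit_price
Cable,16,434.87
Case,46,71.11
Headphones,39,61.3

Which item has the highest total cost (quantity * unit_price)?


Computing row totals:
  Cable: 6957.92
  Case: 3271.06
  Headphones: 2390.7
Maximum: Cable (6957.92)

ANSWER: Cable


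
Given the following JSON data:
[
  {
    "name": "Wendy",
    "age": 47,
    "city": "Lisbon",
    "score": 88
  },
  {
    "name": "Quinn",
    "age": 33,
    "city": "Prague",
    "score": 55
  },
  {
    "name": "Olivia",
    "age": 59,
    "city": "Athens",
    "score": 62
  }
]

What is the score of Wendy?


Looking up record where name = Wendy
Record index: 0
Field 'score' = 88

ANSWER: 88


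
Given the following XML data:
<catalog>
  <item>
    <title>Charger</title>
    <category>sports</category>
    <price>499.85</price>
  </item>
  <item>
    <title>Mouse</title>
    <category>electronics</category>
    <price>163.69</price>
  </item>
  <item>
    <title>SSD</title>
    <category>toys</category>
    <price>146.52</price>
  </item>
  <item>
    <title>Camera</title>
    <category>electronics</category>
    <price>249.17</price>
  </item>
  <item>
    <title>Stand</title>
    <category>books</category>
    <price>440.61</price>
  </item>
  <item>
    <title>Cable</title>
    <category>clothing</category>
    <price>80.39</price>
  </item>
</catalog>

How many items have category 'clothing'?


Scanning <item> elements for <category>clothing</category>:
  Item 6: Cable -> MATCH
Count: 1

ANSWER: 1


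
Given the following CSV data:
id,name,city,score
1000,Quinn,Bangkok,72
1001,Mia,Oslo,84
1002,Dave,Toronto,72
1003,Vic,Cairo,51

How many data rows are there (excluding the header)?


Counting rows (excluding header):
Header: id,name,city,score
Data rows: 4

ANSWER: 4


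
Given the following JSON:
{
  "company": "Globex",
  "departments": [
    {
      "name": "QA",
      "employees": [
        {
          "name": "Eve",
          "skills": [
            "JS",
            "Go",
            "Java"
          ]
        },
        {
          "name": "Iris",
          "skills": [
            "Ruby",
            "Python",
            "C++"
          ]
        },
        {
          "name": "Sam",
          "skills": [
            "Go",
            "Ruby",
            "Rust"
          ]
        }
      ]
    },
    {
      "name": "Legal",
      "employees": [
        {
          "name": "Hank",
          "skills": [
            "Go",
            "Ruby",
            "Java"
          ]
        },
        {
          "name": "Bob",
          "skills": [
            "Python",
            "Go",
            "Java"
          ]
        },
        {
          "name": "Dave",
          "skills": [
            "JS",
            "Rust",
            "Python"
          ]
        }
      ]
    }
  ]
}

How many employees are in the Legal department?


Path: departments[1].employees
Count: 3

ANSWER: 3


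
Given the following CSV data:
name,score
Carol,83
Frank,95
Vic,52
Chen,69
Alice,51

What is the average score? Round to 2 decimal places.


Scores: 83, 95, 52, 69, 51
Sum = 350
Count = 5
Average = 350 / 5 = 70.00

ANSWER: 70.00


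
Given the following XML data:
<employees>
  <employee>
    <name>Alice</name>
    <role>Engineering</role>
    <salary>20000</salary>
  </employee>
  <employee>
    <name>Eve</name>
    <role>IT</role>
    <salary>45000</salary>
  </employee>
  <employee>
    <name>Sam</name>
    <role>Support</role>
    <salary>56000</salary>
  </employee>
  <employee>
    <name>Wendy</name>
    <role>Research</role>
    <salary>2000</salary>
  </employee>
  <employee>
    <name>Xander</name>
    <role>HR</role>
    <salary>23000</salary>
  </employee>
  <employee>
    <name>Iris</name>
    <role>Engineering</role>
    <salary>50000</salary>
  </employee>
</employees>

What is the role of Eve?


Searching for <employee> with <name>Eve</name>
Found at position 2
<role>IT</role>

ANSWER: IT


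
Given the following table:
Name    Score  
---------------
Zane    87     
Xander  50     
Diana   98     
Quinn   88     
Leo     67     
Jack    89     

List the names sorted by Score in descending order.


Sorting by Score (descending):
  Diana: 98
  Jack: 89
  Quinn: 88
  Zane: 87
  Leo: 67
  Xander: 50


ANSWER: Diana, Jack, Quinn, Zane, Leo, Xander


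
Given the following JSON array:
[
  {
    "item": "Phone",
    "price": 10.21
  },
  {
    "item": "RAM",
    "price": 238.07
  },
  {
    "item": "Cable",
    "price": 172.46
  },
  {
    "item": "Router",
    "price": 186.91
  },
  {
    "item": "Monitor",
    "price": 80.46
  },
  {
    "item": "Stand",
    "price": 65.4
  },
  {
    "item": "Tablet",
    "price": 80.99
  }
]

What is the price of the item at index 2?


Array index 2 -> Cable
price = 172.46

ANSWER: 172.46


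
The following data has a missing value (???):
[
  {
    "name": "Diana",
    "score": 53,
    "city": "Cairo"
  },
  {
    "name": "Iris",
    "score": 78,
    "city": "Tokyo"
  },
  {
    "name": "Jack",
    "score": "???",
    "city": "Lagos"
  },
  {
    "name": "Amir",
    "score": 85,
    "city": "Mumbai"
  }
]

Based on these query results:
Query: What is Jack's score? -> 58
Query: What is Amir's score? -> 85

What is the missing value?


The missing value is Jack's score
From query: Jack's score = 58

ANSWER: 58


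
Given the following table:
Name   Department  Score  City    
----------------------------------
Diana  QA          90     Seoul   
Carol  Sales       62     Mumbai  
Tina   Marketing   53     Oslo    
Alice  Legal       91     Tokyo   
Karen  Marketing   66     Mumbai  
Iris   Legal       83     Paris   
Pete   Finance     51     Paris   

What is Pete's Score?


Row 7: Pete
Score = 51

ANSWER: 51


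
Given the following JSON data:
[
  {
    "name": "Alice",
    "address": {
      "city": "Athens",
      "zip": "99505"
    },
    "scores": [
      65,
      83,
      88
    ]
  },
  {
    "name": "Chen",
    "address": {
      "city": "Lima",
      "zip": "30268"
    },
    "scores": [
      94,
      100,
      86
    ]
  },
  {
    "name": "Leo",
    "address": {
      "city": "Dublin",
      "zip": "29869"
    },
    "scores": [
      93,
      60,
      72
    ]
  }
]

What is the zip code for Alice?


Path: records[0].address.zip
Value: 99505

ANSWER: 99505


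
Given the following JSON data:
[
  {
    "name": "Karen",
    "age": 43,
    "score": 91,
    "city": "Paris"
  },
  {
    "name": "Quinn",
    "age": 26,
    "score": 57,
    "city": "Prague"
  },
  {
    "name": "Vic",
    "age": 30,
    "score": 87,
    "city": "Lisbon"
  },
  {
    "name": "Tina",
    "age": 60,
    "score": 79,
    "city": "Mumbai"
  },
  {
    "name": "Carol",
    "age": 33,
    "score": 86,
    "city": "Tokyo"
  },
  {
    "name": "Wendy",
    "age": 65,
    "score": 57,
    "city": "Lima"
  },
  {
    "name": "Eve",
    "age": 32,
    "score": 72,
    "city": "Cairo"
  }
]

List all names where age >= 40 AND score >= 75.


Checking both conditions:
  Karen (age=43, score=91) -> YES
  Quinn (age=26, score=57) -> no
  Vic (age=30, score=87) -> no
  Tina (age=60, score=79) -> YES
  Carol (age=33, score=86) -> no
  Wendy (age=65, score=57) -> no
  Eve (age=32, score=72) -> no


ANSWER: Karen, Tina


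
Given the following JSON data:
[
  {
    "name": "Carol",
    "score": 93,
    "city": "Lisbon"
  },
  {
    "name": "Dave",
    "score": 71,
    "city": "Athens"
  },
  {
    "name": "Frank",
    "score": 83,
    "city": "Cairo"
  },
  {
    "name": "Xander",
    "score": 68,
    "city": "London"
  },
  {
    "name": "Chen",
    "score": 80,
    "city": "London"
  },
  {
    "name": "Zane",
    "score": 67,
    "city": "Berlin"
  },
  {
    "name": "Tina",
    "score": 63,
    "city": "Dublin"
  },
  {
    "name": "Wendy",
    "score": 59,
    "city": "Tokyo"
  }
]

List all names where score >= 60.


Filtering records where score >= 60:
  Carol (score=93) -> YES
  Dave (score=71) -> YES
  Frank (score=83) -> YES
  Xander (score=68) -> YES
  Chen (score=80) -> YES
  Zane (score=67) -> YES
  Tina (score=63) -> YES
  Wendy (score=59) -> no


ANSWER: Carol, Dave, Frank, Xander, Chen, Zane, Tina


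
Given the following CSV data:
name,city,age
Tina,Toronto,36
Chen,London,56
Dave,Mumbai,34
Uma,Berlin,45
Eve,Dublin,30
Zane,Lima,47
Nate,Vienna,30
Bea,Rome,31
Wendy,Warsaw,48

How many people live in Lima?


Scanning city column for 'Lima':
  Row 6: Zane -> MATCH
Total matches: 1

ANSWER: 1
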